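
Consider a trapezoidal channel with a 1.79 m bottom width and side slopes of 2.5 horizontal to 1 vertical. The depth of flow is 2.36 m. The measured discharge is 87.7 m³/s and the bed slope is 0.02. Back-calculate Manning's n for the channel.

With bottom width b = 1.79 m and side slope z = 2.5: A = (b + zy)y = (1.79 + 2.5×2.36)×2.36 = 18.15 m²; P = b + 2y√(1+z²) = 1.79 + 2×2.36×2.693 = 14.5 m.
Hydraulic radius R = A/P = 18.15/14.5 = 1.252 m.
Rearranging Manning's equation: n = (1/Q) A R^(2/3) S^(1/2) = (1/87.7) × 18.15 × 1.252^(2/3) × √0.02 = 0.034.

n = 0.034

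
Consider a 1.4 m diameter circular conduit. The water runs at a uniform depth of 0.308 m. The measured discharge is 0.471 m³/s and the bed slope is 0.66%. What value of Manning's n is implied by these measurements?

n = 0.014

For a circular section of diameter D = 1.4 m at depth y = 0.308 m, the central angle is θ = 2 arccos(1 − 2y/D) = 1.953 rad. Then A = (D²/8)(θ − sin θ) = 0.2511 m² and P = Dθ/2 = 1.367 m.
Hydraulic radius R = A/P = 0.2511/1.367 = 0.1837 m.
Rearranging Manning's equation: n = (1/Q) A R^(2/3) S^(1/2) = (1/0.471) × 0.2511 × 0.1837^(2/3) × √0.0066 = 0.014.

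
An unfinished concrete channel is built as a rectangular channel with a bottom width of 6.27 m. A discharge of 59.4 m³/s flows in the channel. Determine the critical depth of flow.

y_c = 2.09 m

For a rectangular channel, critical depth y_c = (q²/g)^(1/3) where q = Q/b = 59.4/6.27 = 9.474 m²/s.
So y_c = (9.474²/9.81)^(1/3) = 2.09 m.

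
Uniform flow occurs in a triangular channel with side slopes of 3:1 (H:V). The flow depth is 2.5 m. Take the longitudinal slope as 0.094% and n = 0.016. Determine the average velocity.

For a triangular section with side slope z = 3: A = zy² = 3×2.5² = 18.75 m²; P = 2y√(1+z²) = 2×2.5×3.162 = 15.81 m.
Hydraulic radius R = A/P = 18.75/15.81 = 1.186 m.
From Manning's equation, V = (1/n) R^(2/3) S^(1/2) = (1/0.016) × 1.186^(2/3) × 0.00094^(1/2) = 2.15 m/s.

V = 2.15 m/s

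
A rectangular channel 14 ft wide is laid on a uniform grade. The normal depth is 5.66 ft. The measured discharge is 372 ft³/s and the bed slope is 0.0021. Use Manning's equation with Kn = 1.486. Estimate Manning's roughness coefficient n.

n = 0.031

Flow area A = b·y = 14 × 5.66 = 79.24 ft². Wetted perimeter P = b + 2y = 14 + 2×5.66 = 25.32 ft.
Hydraulic radius R = A/P = 79.24/25.32 = 3.13 ft.
Rearranging Manning's equation: n = (1.486/Q) A R^(2/3) S^(1/2) = (1.486/372) × 79.24 × 3.13^(2/3) × √0.0021 = 0.031.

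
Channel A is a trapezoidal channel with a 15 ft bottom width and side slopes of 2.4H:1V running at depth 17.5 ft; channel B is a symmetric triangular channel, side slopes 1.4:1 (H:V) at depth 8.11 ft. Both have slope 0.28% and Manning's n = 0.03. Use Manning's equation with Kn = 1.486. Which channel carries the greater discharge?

channel A

Channel A: With bottom width b = 15 ft and side slope z = 2.4: A = (b + zy)y = (15 + 2.4×17.5)×17.5 = 997.5 ft²; P = b + 2y√(1+z²) = 15 + 2×17.5×2.6 = 106 ft. Hydraulic radius R = A/P = 997.5/106 = 9.41 ft. Q_A = (1.486/0.03)·997.5·9.41^(2/3)·√0.0028 = 11650 ft³/s.
Channel B: For a triangular section with side slope z = 1.4: A = zy² = 1.4×8.11² = 92.08 ft²; P = 2y√(1+z²) = 2×8.11×1.72 = 27.91 ft. Hydraulic radius R = A/P = 92.08/27.91 = 3.3 ft. Q_B = (1.486/0.03)·92.08·3.3^(2/3)·√0.0028 = 534.9 ft³/s.
Q_A = 11650 ft³/s vs Q_B = 534.9 ft³/s, so channel A carries more.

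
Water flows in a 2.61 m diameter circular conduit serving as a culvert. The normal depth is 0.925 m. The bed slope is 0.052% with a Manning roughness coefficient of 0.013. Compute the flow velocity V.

For a circular section of diameter D = 2.61 m at depth y = 0.925 m, the central angle is θ = 2 arccos(1 − 2y/D) = 2.551 rad. Then A = (D²/8)(θ − sin θ) = 1.698 m² and P = Dθ/2 = 3.329 m.
Hydraulic radius R = A/P = 1.698/3.329 = 0.51 m.
From Manning's equation, V = (1/n) R^(2/3) S^(1/2) = (1/0.013) × 0.51^(2/3) × 0.00052^(1/2) = 1.12 m/s.

V = 1.12 m/s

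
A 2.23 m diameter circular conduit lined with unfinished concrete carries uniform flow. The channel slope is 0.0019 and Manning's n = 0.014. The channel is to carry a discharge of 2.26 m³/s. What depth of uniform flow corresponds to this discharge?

Manning's equation rearranged: A R^(2/3) = nQ / (1·√S) = 0.014 × 2.26 / (√0.0019) = 0.7259.
Trying y = 0.678 m: A R^(2/3) = 0.5317 — short.
Trying y = 0.879 m: A R^(2/3) = 0.8679 — over.
Trying y = 0.798 m: A R^(2/3) = 0.7253 — close enough.

y_n = 0.798 m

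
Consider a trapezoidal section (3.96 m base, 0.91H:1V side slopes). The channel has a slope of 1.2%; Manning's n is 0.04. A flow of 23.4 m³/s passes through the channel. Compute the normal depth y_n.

y_n = 1.56 m

Manning's equation rearranged: A R^(2/3) = nQ / (1·√S) = 0.04 × 23.4 / (√0.012) = 8.544.
Try y = 1.25 m: A R^(2/3) = 5.798 — too small.
Try y = 1.78 m: A R^(2/3) = 10.79 — too large.
Try y = 1.56 m: A R^(2/3) = 8.538 — ≈ 8.544.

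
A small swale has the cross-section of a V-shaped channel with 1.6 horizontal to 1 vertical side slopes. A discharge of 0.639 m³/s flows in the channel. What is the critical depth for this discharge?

At critical depth, Q² T / (g A³) = 1, i.e. A³/T = Q²/g = 0.639²/9.81 = 0.04162.
At y = 0.561 m: A³/T = 0.07113 — too large.
At y = 0.389 m: A³/T = 0.0114 — too small.
At y = 0.504 m: A³/T = 0.04163 — close enough.

y_c = 0.504 m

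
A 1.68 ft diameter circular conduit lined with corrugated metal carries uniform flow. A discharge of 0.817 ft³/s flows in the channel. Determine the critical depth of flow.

y_c = 0.326 ft

At critical depth, Q² T / (g A³) = 1, i.e. A³/T = Q²/g = 0.817²/32.2 = 0.02073.
At y = 0.255 ft: A³/T = 0.007916 — short.
At y = 0.369 ft: A³/T = 0.03375 — over.
At y = 0.326 ft: A³/T = 0.02078 — ≈ 0.02073.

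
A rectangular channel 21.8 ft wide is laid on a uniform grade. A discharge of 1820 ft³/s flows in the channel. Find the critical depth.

For a rectangular channel, critical depth y_c = (q²/g)^(1/3) where q = Q/b = 1820/21.8 = 83.49 ft²/s.
So y_c = (83.49²/32.2)^(1/3) = 6 ft.

y_c = 6 ft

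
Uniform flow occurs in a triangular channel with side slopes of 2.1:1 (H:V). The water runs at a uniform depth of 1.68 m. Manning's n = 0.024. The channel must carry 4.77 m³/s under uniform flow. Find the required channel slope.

S = 0.000539

For a triangular section with side slope z = 2.1: A = zy² = 2.1×1.68² = 5.927 m²; P = 2y√(1+z²) = 2×1.68×2.326 = 7.815 m.
Hydraulic radius R = A/P = 5.927/7.815 = 0.7584 m.
From Manning's equation, S = [nQ / (1 A R^(2/3))]² = [0.024 × 4.77 / (1 × 5.927 × 0.7584^(2/3))]² = 0.000539.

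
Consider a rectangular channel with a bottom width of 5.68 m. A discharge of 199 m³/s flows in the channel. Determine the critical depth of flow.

y_c = 5 m

For a rectangular channel, critical depth y_c = (q²/g)^(1/3) where q = Q/b = 199/5.68 = 35.04 m²/s.
So y_c = (35.04²/9.81)^(1/3) = 5 m.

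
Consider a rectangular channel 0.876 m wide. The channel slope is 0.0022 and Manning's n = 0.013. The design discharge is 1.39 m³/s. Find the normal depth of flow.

Manning's equation rearranged: A R^(2/3) = nQ / (1·√S) = 0.013 × 1.39 / (√0.0022) = 0.3853.
Try y = 1.13 m: A R^(2/3) = 0.4589 — over.
Try y = 0.769 m: A R^(2/3) = 0.2877 — short.
Try y = 0.976 m: A R^(2/3) = 0.3851 — matches.

y_n = 0.976 m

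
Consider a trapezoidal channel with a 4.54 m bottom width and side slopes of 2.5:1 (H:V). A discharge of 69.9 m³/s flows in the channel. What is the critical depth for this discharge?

y_c = 2.02 m

At critical depth, Q² T / (g A³) = 1, i.e. A³/T = Q²/g = 69.9²/9.81 = 498.1.
Try y = 1.66 m: A³/T = 233.8 — short.
Try y = 2.29 m: A³/T = 812.3 — over.
Try y = 2.02 m: A³/T = 496.6 — close enough.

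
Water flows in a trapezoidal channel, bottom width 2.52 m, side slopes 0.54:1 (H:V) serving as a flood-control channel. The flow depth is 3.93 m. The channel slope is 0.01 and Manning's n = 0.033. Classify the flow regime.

subcritical

With bottom width b = 2.52 m and side slope z = 0.54: A = (b + zy)y = (2.52 + 0.54×3.93)×3.93 = 18.24 m²; P = b + 2y√(1+z²) = 2.52 + 2×3.93×1.136 = 11.45 m.
Hydraulic radius R = A/P = 18.24/11.45 = 1.593 m.
V = (1/n) R^(2/3) √S = (1/0.033) × 1.593^(2/3) × √0.01 = 4.133 m/s. Hydraulic depth D_h = A/T = 18.24/6.764 = 2.697 m.
Froude number Fr = V/√(g·D_h) = 4.133/√(9.81×2.697) = 0.804, which is less than 1, so the flow is subcritical.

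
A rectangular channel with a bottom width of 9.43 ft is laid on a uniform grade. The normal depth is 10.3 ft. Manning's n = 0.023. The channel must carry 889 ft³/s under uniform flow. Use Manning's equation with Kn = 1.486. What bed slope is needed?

Flow area A = b·y = 9.43 × 10.3 = 97.13 ft². Wetted perimeter P = b + 2y = 9.43 + 2×10.3 = 30.03 ft.
Hydraulic radius R = A/P = 97.13/30.03 = 3.234 ft.
From Manning's equation, S = [nQ / (1.486 A R^(2/3))]² = [0.023 × 889 / (1.486 × 97.13 × 3.234^(2/3))]² = 0.0042.

S = 0.0042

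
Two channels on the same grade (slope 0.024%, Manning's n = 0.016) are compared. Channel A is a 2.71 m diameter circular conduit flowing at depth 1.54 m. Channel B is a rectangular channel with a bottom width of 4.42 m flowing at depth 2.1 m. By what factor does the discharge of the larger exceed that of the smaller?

Channel A: For a circular section of diameter D = 2.71 m at depth y = 1.54 m, the central angle is θ = 2 arccos(1 − 2y/D) = 3.416 rad. Then A = (D²/8)(θ − sin θ) = 3.384 m² and P = Dθ/2 = 4.628 m. Hydraulic radius R = A/P = 3.384/4.628 = 0.7312 m. Q_A = (1/0.016)·3.384·0.7312^(2/3)·√0.00024 = 2.659 m³/s.
Channel B: Flow area A = b·y = 4.42 × 2.1 = 9.282 m². Wetted perimeter P = b + 2y = 4.42 + 2×2.1 = 8.62 m. Hydraulic radius R = A/P = 9.282/8.62 = 1.077 m. Q_B = (1/0.016)·9.282·1.077^(2/3)·√0.00024 = 9.442 m³/s.
The larger discharge is 9.442 m³/s and the smaller is 2.659 m³/s; the ratio is 3.55.

3.55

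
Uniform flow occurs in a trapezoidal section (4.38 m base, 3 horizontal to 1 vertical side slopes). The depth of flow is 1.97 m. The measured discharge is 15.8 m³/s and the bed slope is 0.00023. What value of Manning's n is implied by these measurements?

n = 0.022

With bottom width b = 4.38 m and side slope z = 3: A = (b + zy)y = (4.38 + 3×1.97)×1.97 = 20.27 m²; P = b + 2y√(1+z²) = 4.38 + 2×1.97×3.162 = 16.84 m.
Hydraulic radius R = A/P = 20.27/16.84 = 1.204 m.
Rearranging Manning's equation: n = (1/Q) A R^(2/3) S^(1/2) = (1/15.8) × 20.27 × 1.204^(2/3) × √0.00023 = 0.022.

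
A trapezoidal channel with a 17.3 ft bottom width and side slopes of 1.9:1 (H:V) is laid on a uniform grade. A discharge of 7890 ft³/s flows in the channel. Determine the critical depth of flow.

At critical depth, Q² T / (g A³) = 1, i.e. A³/T = Q²/g = 7890²/32.2 = 1933000.
Trying y = 10.3 ft: A³/T = 970400 — too small.
Trying y = 14.5 ft: A³/T = 3799000 — too large.
Trying y = 12.3 ft: A³/T = 1955000 — close enough.

y_c = 12.3 ft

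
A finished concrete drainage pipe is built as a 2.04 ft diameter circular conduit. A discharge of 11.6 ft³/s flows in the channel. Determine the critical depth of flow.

y_c = 1.22 ft

At critical depth, Q² T / (g A³) = 1, i.e. A³/T = Q²/g = 11.6²/32.2 = 4.179.
Try y = 1.33 ft: A³/T = 5.914 — high.
Try y = 1.08 ft: A³/T = 2.662 — low.
Try y = 1.22 ft: A³/T = 4.242 — matches.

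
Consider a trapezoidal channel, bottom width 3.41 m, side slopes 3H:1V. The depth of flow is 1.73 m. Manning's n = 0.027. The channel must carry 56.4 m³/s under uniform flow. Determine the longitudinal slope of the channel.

With bottom width b = 3.41 m and side slope z = 3: A = (b + zy)y = (3.41 + 3×1.73)×1.73 = 14.88 m²; P = b + 2y√(1+z²) = 3.41 + 2×1.73×3.162 = 14.35 m.
Hydraulic radius R = A/P = 14.88/14.35 = 1.037 m.
From Manning's equation, S = [nQ / (1 A R^(2/3))]² = [0.027 × 56.4 / (1 × 14.88 × 1.037^(2/3))]² = 0.00998.

S = 0.00998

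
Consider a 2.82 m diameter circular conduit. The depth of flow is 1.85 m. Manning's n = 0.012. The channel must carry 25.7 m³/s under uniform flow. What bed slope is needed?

S = 0.00662

For a circular section of diameter D = 2.82 m at depth y = 1.85 m, the central angle is θ = 2 arccos(1 − 2y/D) = 3.776 rad. Then A = (D²/8)(θ − sin θ) = 4.343 m² and P = Dθ/2 = 5.325 m.
Hydraulic radius R = A/P = 4.343/5.325 = 0.8157 m.
From Manning's equation, S = [nQ / (1 A R^(2/3))]² = [0.012 × 25.7 / (1 × 4.343 × 0.8157^(2/3))]² = 0.00662.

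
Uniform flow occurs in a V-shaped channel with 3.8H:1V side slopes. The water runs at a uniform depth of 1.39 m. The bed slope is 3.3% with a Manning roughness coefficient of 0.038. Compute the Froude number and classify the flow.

supercritical

For a triangular section with side slope z = 3.8: A = zy² = 3.8×1.39² = 7.342 m²; P = 2y√(1+z²) = 2×1.39×3.929 = 10.92 m.
Hydraulic radius R = A/P = 7.342/10.92 = 0.6721 m.
V = (1/n) R^(2/3) √S = (1/0.038) × 0.6721^(2/3) × √0.033 = 3.668 m/s. Hydraulic depth D_h = A/T = 7.342/10.56 = 0.695 m.
Froude number Fr = V/√(g·D_h) = 3.668/√(9.81×0.695) = 1.4, which is greater than 1, so the flow is supercritical.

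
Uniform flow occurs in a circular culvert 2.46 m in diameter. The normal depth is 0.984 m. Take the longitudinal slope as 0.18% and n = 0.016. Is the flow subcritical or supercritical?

For a circular section of diameter D = 2.46 m at depth y = 0.984 m, the central angle is θ = 2 arccos(1 − 2y/D) = 2.739 rad. Then A = (D²/8)(θ − sin θ) = 1.775 m² and P = Dθ/2 = 3.369 m.
Hydraulic radius R = A/P = 1.775/3.369 = 0.527 m.
V = (1/n) R^(2/3) √S = (1/0.016) × 0.527^(2/3) × √0.0018 = 1.73 m/s. Hydraulic depth D_h = A/T = 1.775/2.41 = 0.7366 m.
Froude number Fr = V/√(g·D_h) = 1.73/√(9.81×0.7366) = 0.644, which is less than 1, so the flow is subcritical.

subcritical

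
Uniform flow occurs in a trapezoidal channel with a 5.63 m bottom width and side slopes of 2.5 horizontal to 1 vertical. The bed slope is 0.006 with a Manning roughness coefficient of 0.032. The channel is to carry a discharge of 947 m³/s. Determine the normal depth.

y_n = 7.01 m

Manning's equation rearranged: A R^(2/3) = nQ / (1·√S) = 0.032 × 947 / (√0.006) = 391.2.
Trying y = 8.31 m: A R^(2/3) = 585.2 — too large.
Trying y = 6.16 m: A R^(2/3) = 289.4 — too small.
Trying y = 7.01 m: A R^(2/3) = 391.2 — ≈ 391.2.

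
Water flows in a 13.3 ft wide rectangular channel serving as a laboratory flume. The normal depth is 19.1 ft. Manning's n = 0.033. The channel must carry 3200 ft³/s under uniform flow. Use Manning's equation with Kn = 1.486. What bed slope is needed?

S = 0.00932

Flow area A = b·y = 13.3 × 19.1 = 254 ft². Wetted perimeter P = b + 2y = 13.3 + 2×19.1 = 51.5 ft.
Hydraulic radius R = A/P = 254/51.5 = 4.933 ft.
From Manning's equation, S = [nQ / (1.486 A R^(2/3))]² = [0.033 × 3200 / (1.486 × 254 × 4.933^(2/3))]² = 0.00932.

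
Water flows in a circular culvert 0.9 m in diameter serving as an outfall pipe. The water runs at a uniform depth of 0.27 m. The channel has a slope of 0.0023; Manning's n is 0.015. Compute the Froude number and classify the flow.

For a circular section of diameter D = 0.9 m at depth y = 0.27 m, the central angle is θ = 2 arccos(1 − 2y/D) = 2.319 rad. Then A = (D²/8)(θ − sin θ) = 0.1605 m² and P = Dθ/2 = 1.043 m.
Hydraulic radius R = A/P = 0.1605/1.043 = 0.1538 m.
V = (1/n) R^(2/3) √S = (1/0.015) × 0.1538^(2/3) × √0.0023 = 0.918 m/s. Hydraulic depth D_h = A/T = 0.1605/0.8249 = 0.1946 m.
Froude number Fr = V/√(g·D_h) = 0.918/√(9.81×0.1946) = 0.664, which is less than 1, so the flow is subcritical.

subcritical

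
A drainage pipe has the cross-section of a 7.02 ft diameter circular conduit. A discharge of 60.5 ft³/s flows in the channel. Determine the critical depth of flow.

At critical depth, Q² T / (g A³) = 1, i.e. A³/T = Q²/g = 60.5²/32.2 = 113.7.
At y = 1.55 ft: A³/T = 43.89 — too small.
At y = 2.32 ft: A³/T = 210.5 — too large.
At y = 1.98 ft: A³/T = 113.9 — matches.

y_c = 1.98 ft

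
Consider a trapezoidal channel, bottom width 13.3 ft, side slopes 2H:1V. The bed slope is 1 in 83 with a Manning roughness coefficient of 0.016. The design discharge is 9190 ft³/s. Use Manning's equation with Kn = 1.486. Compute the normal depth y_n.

y_n = 9.24 ft

Manning's equation rearranged: A R^(2/3) = nQ / (1.486·√S) = 0.016 × 9190 / (1.486 × √0.01205) = 901.5.
Trying y = 10.8 ft: A R^(2/3) = 1261 — high.
Trying y = 7.12 ft: A R^(2/3) = 522 — low.
Trying y = 9.24 ft: A R^(2/3) = 901.1 — close enough.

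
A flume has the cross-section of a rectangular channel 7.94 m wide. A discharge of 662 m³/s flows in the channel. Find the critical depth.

y_c = 8.92 m

For a rectangular channel, critical depth y_c = (q²/g)^(1/3) where q = Q/b = 662/7.94 = 83.38 m²/s.
So y_c = (83.38²/9.81)^(1/3) = 8.92 m.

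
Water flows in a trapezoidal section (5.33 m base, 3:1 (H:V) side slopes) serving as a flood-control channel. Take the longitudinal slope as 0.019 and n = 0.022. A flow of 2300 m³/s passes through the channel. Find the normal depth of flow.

Manning's equation rearranged: A R^(2/3) = nQ / (1·√S) = 0.022 × 2300 / (√0.019) = 367.1.
Try y = 7.99 m: A R^(2/3) = 608.5 — too large.
Try y = 5.2 m: A R^(2/3) = 218.7 — too small.
Try y = 6.48 m: A R^(2/3) = 367.6 — close enough.

y_n = 6.48 m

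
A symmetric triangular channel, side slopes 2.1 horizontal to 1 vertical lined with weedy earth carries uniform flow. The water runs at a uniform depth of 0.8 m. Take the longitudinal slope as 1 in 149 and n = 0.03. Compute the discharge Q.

Q = 1.86 m³/s

For a triangular section with side slope z = 2.1: A = zy² = 2.1×0.8² = 1.344 m²; P = 2y√(1+z²) = 2×0.8×2.326 = 3.722 m.
Hydraulic radius R = A/P = 1.344/3.722 = 0.3611 m.
Manning's equation: Q = (1/n) A R^(2/3) S^(1/2) = (1/0.03) × 1.344 × 0.3611^(2/3) × 0.006711^(1/2) = 1.86 m³/s.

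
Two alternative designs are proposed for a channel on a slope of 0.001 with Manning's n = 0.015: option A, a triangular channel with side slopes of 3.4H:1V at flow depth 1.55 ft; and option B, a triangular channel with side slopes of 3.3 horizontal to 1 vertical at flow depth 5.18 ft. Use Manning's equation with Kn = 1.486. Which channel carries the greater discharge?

Channel A: For a triangular section with side slope z = 3.4: A = zy² = 3.4×1.55² = 8.168 ft²; P = 2y√(1+z²) = 2×1.55×3.544 = 10.99 ft. Hydraulic radius R = A/P = 8.168/10.99 = 0.7435 ft. Q_A = (1.486/0.015)·8.168·0.7435^(2/3)·√0.001 = 21 ft³/s.
Channel B: For a triangular section with side slope z = 3.3: A = zy² = 3.3×5.18² = 88.55 ft²; P = 2y√(1+z²) = 2×5.18×3.448 = 35.72 ft. Hydraulic radius R = A/P = 88.55/35.72 = 2.479 ft. Q_B = (1.486/0.015)·88.55·2.479^(2/3)·√0.001 = 508.1 ft³/s.
Q_A = 21 ft³/s vs Q_B = 508.1 ft³/s, so channel B carries more.

channel B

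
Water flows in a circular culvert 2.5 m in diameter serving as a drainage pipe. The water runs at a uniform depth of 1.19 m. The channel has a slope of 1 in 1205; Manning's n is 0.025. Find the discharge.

For a circular section of diameter D = 2.5 m at depth y = 1.19 m, the central angle is θ = 2 arccos(1 − 2y/D) = 3.046 rad. Then A = (D²/8)(θ − sin θ) = 2.304 m² and P = Dθ/2 = 3.807 m.
Hydraulic radius R = A/P = 2.304/3.807 = 0.6053 m.
Manning's equation: Q = (1/n) A R^(2/3) S^(1/2) = (1/0.025) × 2.304 × 0.6053^(2/3) × 0.0008299^(1/2) = 1.9 m³/s.

Q = 1.9 m³/s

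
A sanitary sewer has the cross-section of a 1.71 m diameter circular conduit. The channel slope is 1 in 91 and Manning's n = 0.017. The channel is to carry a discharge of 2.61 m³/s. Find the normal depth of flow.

y_n = 0.67 m

Manning's equation rearranged: A R^(2/3) = nQ / (1·√S) = 0.017 × 2.61 / (√0.01099) = 0.4233.
At y = 0.485 m: A R^(2/3) = 0.2288 — too small.
At y = 0.74 m: A R^(2/3) = 0.5064 — too large.
At y = 0.67 m: A R^(2/3) = 0.4228 — ≈ 0.4233.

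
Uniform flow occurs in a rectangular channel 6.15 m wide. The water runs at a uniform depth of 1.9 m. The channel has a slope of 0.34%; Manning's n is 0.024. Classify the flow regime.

subcritical

Flow area A = b·y = 6.15 × 1.9 = 11.69 m². Wetted perimeter P = b + 2y = 6.15 + 2×1.9 = 9.95 m.
Hydraulic radius R = A/P = 11.69/9.95 = 1.174 m.
V = (1/n) R^(2/3) √S = (1/0.024) × 1.174^(2/3) × √0.0034 = 2.704 m/s. Hydraulic depth D_h = A/T = 11.69/6.15 = 1.9 m.
Froude number Fr = V/√(g·D_h) = 2.704/√(9.81×1.9) = 0.626, which is less than 1, so the flow is subcritical.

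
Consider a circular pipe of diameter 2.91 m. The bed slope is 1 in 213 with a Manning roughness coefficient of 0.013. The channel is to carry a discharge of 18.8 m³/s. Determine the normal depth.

Manning's equation rearranged: A R^(2/3) = nQ / (1·√S) = 0.013 × 18.8 / (√0.004695) = 3.567.
Try y = 1.3 m: A R^(2/3) = 2.212 — low.
Try y = 1.73 m: A R^(2/3) = 3.564 — ≈ 3.567.

y_n = 1.73 m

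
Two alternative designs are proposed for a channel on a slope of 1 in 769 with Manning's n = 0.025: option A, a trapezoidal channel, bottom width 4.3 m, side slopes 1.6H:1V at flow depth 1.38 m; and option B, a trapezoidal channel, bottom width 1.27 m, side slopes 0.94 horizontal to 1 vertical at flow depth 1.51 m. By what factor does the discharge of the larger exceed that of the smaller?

2.58

Channel A: With bottom width b = 4.3 m and side slope z = 1.6: A = (b + zy)y = (4.3 + 1.6×1.38)×1.38 = 8.981 m²; P = b + 2y√(1+z²) = 4.3 + 2×1.38×1.887 = 9.508 m. Hydraulic radius R = A/P = 8.981/9.508 = 0.9446 m. Q_A = (1/0.025)·8.981·0.9446^(2/3)·√0.0013 = 12.47 m³/s.
Channel B: With bottom width b = 1.27 m and side slope z = 0.94: A = (b + zy)y = (1.27 + 0.94×1.51)×1.51 = 4.061 m²; P = b + 2y√(1+z²) = 1.27 + 2×1.51×1.372 = 5.415 m. Hydraulic radius R = A/P = 4.061/5.415 = 0.75 m. Q_B = (1/0.025)·4.061·0.75^(2/3)·√0.0013 = 4.835 m³/s.
The larger discharge is 12.47 m³/s and the smaller is 4.835 m³/s; the ratio is 2.58.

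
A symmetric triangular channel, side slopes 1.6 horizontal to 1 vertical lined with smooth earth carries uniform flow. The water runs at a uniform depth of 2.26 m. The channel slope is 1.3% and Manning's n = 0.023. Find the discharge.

Q = 39.4 m³/s

For a triangular section with side slope z = 1.6: A = zy² = 1.6×2.26² = 8.172 m²; P = 2y√(1+z²) = 2×2.26×1.887 = 8.528 m.
Hydraulic radius R = A/P = 8.172/8.528 = 0.9582 m.
Manning's equation: Q = (1/n) A R^(2/3) S^(1/2) = (1/0.023) × 8.172 × 0.9582^(2/3) × 0.013^(1/2) = 39.4 m³/s.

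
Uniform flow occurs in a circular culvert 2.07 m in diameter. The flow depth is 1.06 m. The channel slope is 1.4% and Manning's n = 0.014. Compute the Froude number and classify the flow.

For a circular section of diameter D = 2.07 m at depth y = 1.06 m, the central angle is θ = 2 arccos(1 − 2y/D) = 3.19 rad. Then A = (D²/8)(θ − sin θ) = 1.734 m² and P = Dθ/2 = 3.302 m.
Hydraulic radius R = A/P = 1.734/3.302 = 0.5253 m.
V = (1/n) R^(2/3) √S = (1/0.014) × 0.5253^(2/3) × √0.014 = 5.503 m/s. Hydraulic depth D_h = A/T = 1.734/2.069 = 0.8381 m.
Froude number Fr = V/√(g·D_h) = 5.503/√(9.81×0.8381) = 1.92, which is greater than 1, so the flow is supercritical.

supercritical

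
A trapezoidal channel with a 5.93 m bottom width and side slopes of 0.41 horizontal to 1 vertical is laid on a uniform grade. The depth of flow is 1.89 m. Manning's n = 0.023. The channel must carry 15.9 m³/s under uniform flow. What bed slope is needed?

S = 0.000609

With bottom width b = 5.93 m and side slope z = 0.41: A = (b + zy)y = (5.93 + 0.41×1.89)×1.89 = 12.67 m²; P = b + 2y√(1+z²) = 5.93 + 2×1.89×1.081 = 10.02 m.
Hydraulic radius R = A/P = 12.67/10.02 = 1.265 m.
From Manning's equation, S = [nQ / (1 A R^(2/3))]² = [0.023 × 15.9 / (1 × 12.67 × 1.265^(2/3))]² = 0.000609.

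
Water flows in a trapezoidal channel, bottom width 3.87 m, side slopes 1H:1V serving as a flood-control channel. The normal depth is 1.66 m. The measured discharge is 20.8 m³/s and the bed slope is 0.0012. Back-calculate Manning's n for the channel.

n = 0.016

With bottom width b = 3.87 m and side slope z = 1: A = (b + zy)y = (3.87 + 1×1.66)×1.66 = 9.18 m²; P = b + 2y√(1+z²) = 3.87 + 2×1.66×1.414 = 8.565 m.
Hydraulic radius R = A/P = 9.18/8.565 = 1.072 m.
Rearranging Manning's equation: n = (1/Q) A R^(2/3) S^(1/2) = (1/20.8) × 9.18 × 1.072^(2/3) × √0.0012 = 0.016.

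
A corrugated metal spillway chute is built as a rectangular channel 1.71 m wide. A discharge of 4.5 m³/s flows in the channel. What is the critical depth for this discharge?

For a rectangular channel, critical depth y_c = (q²/g)^(1/3) where q = Q/b = 4.5/1.71 = 2.632 m²/s.
So y_c = (2.632²/9.81)^(1/3) = 0.89 m.

y_c = 0.89 m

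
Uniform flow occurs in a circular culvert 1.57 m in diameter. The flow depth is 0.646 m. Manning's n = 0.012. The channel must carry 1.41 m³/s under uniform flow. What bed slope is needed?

S = 0.00211

For a circular section of diameter D = 1.57 m at depth y = 0.646 m, the central angle is θ = 2 arccos(1 − 2y/D) = 2.786 rad. Then A = (D²/8)(θ − sin θ) = 0.7509 m² and P = Dθ/2 = 2.187 m.
Hydraulic radius R = A/P = 0.7509/2.187 = 0.3434 m.
From Manning's equation, S = [nQ / (1 A R^(2/3))]² = [0.012 × 1.41 / (1 × 0.7509 × 0.3434^(2/3))]² = 0.00211.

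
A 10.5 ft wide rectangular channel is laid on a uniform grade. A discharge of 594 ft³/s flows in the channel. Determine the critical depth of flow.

For a rectangular channel, critical depth y_c = (q²/g)^(1/3) where q = Q/b = 594/10.5 = 56.57 ft²/s.
So y_c = (56.57²/32.2)^(1/3) = 4.63 ft.

y_c = 4.63 ft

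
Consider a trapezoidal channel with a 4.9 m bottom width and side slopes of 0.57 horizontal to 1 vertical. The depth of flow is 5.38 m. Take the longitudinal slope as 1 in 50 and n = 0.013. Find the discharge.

Q = 854 m³/s

With bottom width b = 4.9 m and side slope z = 0.57: A = (b + zy)y = (4.9 + 0.57×5.38)×5.38 = 42.86 m²; P = b + 2y√(1+z²) = 4.9 + 2×5.38×1.151 = 17.29 m.
Hydraulic radius R = A/P = 42.86/17.29 = 2.48 m.
Manning's equation: Q = (1/n) A R^(2/3) S^(1/2) = (1/0.013) × 42.86 × 2.48^(2/3) × 0.02^(1/2) = 854 m³/s.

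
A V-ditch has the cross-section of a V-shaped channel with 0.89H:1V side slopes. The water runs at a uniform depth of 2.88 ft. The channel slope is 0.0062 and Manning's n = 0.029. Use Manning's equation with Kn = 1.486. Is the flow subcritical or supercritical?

For a triangular section with side slope z = 0.89: A = zy² = 0.89×2.88² = 7.382 ft²; P = 2y√(1+z²) = 2×2.88×1.339 = 7.711 ft.
Hydraulic radius R = A/P = 7.382/7.711 = 0.9574 ft.
V = (1.486/n) R^(2/3) √S = (1.486/0.029) × 0.9574^(2/3) × √0.0062 = 3.919 ft/s. Hydraulic depth D_h = A/T = 7.382/5.126 = 1.44 ft.
Froude number Fr = V/√(g·D_h) = 3.919/√(32.2×1.44) = 0.576, which is less than 1, so the flow is subcritical.

subcritical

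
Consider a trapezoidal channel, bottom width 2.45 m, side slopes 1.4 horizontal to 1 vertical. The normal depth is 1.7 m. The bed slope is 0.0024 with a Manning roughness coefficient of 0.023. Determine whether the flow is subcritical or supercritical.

With bottom width b = 2.45 m and side slope z = 1.4: A = (b + zy)y = (2.45 + 1.4×1.7)×1.7 = 8.211 m²; P = b + 2y√(1+z²) = 2.45 + 2×1.7×1.72 = 8.3 m.
Hydraulic radius R = A/P = 8.211/8.3 = 0.9893 m.
V = (1/n) R^(2/3) √S = (1/0.023) × 0.9893^(2/3) × √0.0024 = 2.115 m/s. Hydraulic depth D_h = A/T = 8.211/7.21 = 1.139 m.
Froude number Fr = V/√(g·D_h) = 2.115/√(9.81×1.139) = 0.633, which is less than 1, so the flow is subcritical.

subcritical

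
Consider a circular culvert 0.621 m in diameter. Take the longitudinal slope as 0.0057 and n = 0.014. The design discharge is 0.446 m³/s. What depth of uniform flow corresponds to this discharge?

y_n = 0.481 m

Manning's equation rearranged: A R^(2/3) = nQ / (1·√S) = 0.014 × 0.446 / (√0.0057) = 0.0827.
Trying y = 0.419 m: A R^(2/3) = 0.06973 — short.
Trying y = 0.578 m: A R^(2/3) = 0.09408 — over.
Trying y = 0.481 m: A R^(2/3) = 0.08272 — close enough.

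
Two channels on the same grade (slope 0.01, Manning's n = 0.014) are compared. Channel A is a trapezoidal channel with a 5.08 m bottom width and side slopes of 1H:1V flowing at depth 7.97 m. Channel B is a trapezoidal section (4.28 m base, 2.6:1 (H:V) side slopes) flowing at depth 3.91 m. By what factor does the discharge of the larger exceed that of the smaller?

2.66

Channel A: With bottom width b = 5.08 m and side slope z = 1: A = (b + zy)y = (5.08 + 1×7.97)×7.97 = 104 m²; P = b + 2y√(1+z²) = 5.08 + 2×7.97×1.414 = 27.62 m. Hydraulic radius R = A/P = 104/27.62 = 3.765 m. Q_A = (1/0.014)·104·3.765^(2/3)·√0.01 = 1798 m³/s.
Channel B: With bottom width b = 4.28 m and side slope z = 2.6: A = (b + zy)y = (4.28 + 2.6×3.91)×3.91 = 56.48 m²; P = b + 2y√(1+z²) = 4.28 + 2×3.91×2.786 = 26.06 m. Hydraulic radius R = A/P = 56.48/26.06 = 2.167 m. Q_B = (1/0.014)·56.48·2.167^(2/3)·√0.01 = 675.6 m³/s.
The larger discharge is 1798 m³/s and the smaller is 675.6 m³/s; the ratio is 2.66.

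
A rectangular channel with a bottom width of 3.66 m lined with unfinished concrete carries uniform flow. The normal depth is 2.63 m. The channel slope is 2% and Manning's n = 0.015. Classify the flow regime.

Flow area A = b·y = 3.66 × 2.63 = 9.626 m². Wetted perimeter P = b + 2y = 3.66 + 2×2.63 = 8.92 m.
Hydraulic radius R = A/P = 9.626/8.92 = 1.079 m.
V = (1/n) R^(2/3) √S = (1/0.015) × 1.079^(2/3) × √0.02 = 9.919 m/s. Hydraulic depth D_h = A/T = 9.626/3.66 = 2.63 m.
Froude number Fr = V/√(g·D_h) = 9.919/√(9.81×2.63) = 1.95, which is greater than 1, so the flow is supercritical.

supercritical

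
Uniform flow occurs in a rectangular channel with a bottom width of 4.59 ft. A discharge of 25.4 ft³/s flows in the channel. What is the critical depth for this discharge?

y_c = 0.983 ft

For a rectangular channel, critical depth y_c = (q²/g)^(1/3) where q = Q/b = 25.4/4.59 = 5.534 ft²/s.
So y_c = (5.534²/32.2)^(1/3) = 0.983 ft.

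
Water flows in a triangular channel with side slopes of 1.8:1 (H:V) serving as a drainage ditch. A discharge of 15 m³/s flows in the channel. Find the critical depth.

y_c = 1.7 m

At critical depth, Q² T / (g A³) = 1, i.e. A³/T = Q²/g = 15²/9.81 = 22.94.
Trying y = 1.45 m: A³/T = 10.38 — too small.
Trying y = 1.97 m: A³/T = 48.07 — too large.
Trying y = 1.7 m: A³/T = 23 — close enough.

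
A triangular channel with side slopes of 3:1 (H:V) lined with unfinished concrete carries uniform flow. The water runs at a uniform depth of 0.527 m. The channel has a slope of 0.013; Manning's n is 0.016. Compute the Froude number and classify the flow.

For a triangular section with side slope z = 3: A = zy² = 3×0.527² = 0.8332 m²; P = 2y√(1+z²) = 2×0.527×3.162 = 3.333 m.
Hydraulic radius R = A/P = 0.8332/3.333 = 0.25 m.
V = (1/n) R^(2/3) √S = (1/0.016) × 0.25^(2/3) × √0.013 = 2.828 m/s. Hydraulic depth D_h = A/T = 0.8332/3.162 = 0.2635 m.
Froude number Fr = V/√(g·D_h) = 2.828/√(9.81×0.2635) = 1.76, which is greater than 1, so the flow is supercritical.

supercritical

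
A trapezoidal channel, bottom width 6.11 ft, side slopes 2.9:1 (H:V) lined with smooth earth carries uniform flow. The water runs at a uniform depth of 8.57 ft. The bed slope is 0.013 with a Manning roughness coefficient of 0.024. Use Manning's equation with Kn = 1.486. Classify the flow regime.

With bottom width b = 6.11 ft and side slope z = 2.9: A = (b + zy)y = (6.11 + 2.9×8.57)×8.57 = 265.4 ft²; P = b + 2y√(1+z²) = 6.11 + 2×8.57×3.068 = 58.69 ft.
Hydraulic radius R = A/P = 265.4/58.69 = 4.521 ft.
V = (1.486/n) R^(2/3) √S = (1.486/0.024) × 4.521^(2/3) × √0.013 = 19.3 ft/s. Hydraulic depth D_h = A/T = 265.4/55.82 = 4.754 ft.
Froude number Fr = V/√(g·D_h) = 19.3/√(32.2×4.754) = 1.56, which is greater than 1, so the flow is supercritical.

supercritical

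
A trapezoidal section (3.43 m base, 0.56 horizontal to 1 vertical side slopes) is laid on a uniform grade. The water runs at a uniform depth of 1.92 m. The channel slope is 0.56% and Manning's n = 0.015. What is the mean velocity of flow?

With bottom width b = 3.43 m and side slope z = 0.56: A = (b + zy)y = (3.43 + 0.56×1.92)×1.92 = 8.65 m²; P = b + 2y√(1+z²) = 3.43 + 2×1.92×1.146 = 7.831 m.
Hydraulic radius R = A/P = 8.65/7.831 = 1.105 m.
From Manning's equation, V = (1/n) R^(2/3) S^(1/2) = (1/0.015) × 1.105^(2/3) × 0.0056^(1/2) = 5.33 m/s.

V = 5.33 m/s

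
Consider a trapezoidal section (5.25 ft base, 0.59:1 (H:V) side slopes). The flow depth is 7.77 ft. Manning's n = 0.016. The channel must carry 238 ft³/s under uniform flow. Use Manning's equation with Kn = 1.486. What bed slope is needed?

With bottom width b = 5.25 ft and side slope z = 0.59: A = (b + zy)y = (5.25 + 0.59×7.77)×7.77 = 76.41 ft²; P = b + 2y√(1+z²) = 5.25 + 2×7.77×1.161 = 23.29 ft.
Hydraulic radius R = A/P = 76.41/23.29 = 3.28 ft.
From Manning's equation, S = [nQ / (1.486 A R^(2/3))]² = [0.016 × 238 / (1.486 × 76.41 × 3.28^(2/3))]² = 0.000231.

S = 0.000231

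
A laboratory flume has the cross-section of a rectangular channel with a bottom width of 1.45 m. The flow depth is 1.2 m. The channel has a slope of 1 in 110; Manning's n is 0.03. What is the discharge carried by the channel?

Q = 3.26 m³/s

Flow area A = b·y = 1.45 × 1.2 = 1.74 m². Wetted perimeter P = b + 2y = 1.45 + 2×1.2 = 3.85 m.
Hydraulic radius R = A/P = 1.74/3.85 = 0.4519 m.
Manning's equation: Q = (1/n) A R^(2/3) S^(1/2) = (1/0.03) × 1.74 × 0.4519^(2/3) × 0.009091^(1/2) = 3.26 m³/s.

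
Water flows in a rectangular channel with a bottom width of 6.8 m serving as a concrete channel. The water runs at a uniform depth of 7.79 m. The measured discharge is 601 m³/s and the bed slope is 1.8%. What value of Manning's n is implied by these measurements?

n = 0.021

Flow area A = b·y = 6.8 × 7.79 = 52.97 m². Wetted perimeter P = b + 2y = 6.8 + 2×7.79 = 22.38 m.
Hydraulic radius R = A/P = 52.97/22.38 = 2.367 m.
Rearranging Manning's equation: n = (1/Q) A R^(2/3) S^(1/2) = (1/601) × 52.97 × 2.367^(2/3) × √0.018 = 0.021.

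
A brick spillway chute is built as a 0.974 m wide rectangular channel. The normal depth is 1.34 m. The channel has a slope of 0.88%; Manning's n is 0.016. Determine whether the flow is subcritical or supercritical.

subcritical

Flow area A = b·y = 0.974 × 1.34 = 1.305 m². Wetted perimeter P = b + 2y = 0.974 + 2×1.34 = 3.654 m.
Hydraulic radius R = A/P = 1.305/3.654 = 0.3572 m.
V = (1/n) R^(2/3) √S = (1/0.016) × 0.3572^(2/3) × √0.0088 = 2.952 m/s. Hydraulic depth D_h = A/T = 1.305/0.974 = 1.34 m.
Froude number Fr = V/√(g·D_h) = 2.952/√(9.81×1.34) = 0.814, which is less than 1, so the flow is subcritical.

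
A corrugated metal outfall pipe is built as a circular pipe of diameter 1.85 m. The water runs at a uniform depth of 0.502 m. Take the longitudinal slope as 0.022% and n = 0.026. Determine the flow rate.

Q = 0.148 m³/s

For a circular section of diameter D = 1.85 m at depth y = 0.502 m, the central angle is θ = 2 arccos(1 − 2y/D) = 2.192 rad. Then A = (D²/8)(θ − sin θ) = 0.5897 m² and P = Dθ/2 = 2.027 m.
Hydraulic radius R = A/P = 0.5897/2.027 = 0.2909 m.
Manning's equation: Q = (1/n) A R^(2/3) S^(1/2) = (1/0.026) × 0.5897 × 0.2909^(2/3) × 0.00022^(1/2) = 0.148 m³/s.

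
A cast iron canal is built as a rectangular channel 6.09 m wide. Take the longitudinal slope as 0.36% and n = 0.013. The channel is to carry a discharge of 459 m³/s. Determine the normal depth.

y_n = 9.38 m

Manning's equation rearranged: A R^(2/3) = nQ / (1·√S) = 0.013 × 459 / (√0.0036) = 99.45.
At y = 6.85 m: A R^(2/3) = 68.58 — too small.
At y = 11.6 m: A R^(2/3) = 127.1 — too large.
At y = 9.38 m: A R^(2/3) = 99.5 — close enough.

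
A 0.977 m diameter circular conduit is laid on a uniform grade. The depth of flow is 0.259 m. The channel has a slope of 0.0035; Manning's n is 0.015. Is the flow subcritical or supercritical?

subcritical

For a circular section of diameter D = 0.977 m at depth y = 0.259 m, the central angle is θ = 2 arccos(1 − 2y/D) = 2.163 rad. Then A = (D²/8)(θ − sin θ) = 0.1592 m² and P = Dθ/2 = 1.057 m.
Hydraulic radius R = A/P = 0.1592/1.057 = 0.1506 m.
V = (1/n) R^(2/3) √S = (1/0.015) × 0.1506^(2/3) × √0.0035 = 1.116 m/s. Hydraulic depth D_h = A/T = 0.1592/0.8625 = 0.1845 m.
Froude number Fr = V/√(g·D_h) = 1.116/√(9.81×0.1845) = 0.83, which is less than 1, so the flow is subcritical.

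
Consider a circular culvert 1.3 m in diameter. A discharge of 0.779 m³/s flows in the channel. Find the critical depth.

y_c = 0.464 m

At critical depth, Q² T / (g A³) = 1, i.e. A³/T = Q²/g = 0.779²/9.81 = 0.06186.
Trying y = 0.578 m: A³/T = 0.1435 — high.
Trying y = 0.409 m: A³/T = 0.03791 — low.
Trying y = 0.464 m: A³/T = 0.06172 — close enough.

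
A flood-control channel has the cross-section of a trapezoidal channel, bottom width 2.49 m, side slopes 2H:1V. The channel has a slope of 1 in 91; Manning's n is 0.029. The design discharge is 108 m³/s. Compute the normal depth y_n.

y_n = 2.8 m

Manning's equation rearranged: A R^(2/3) = nQ / (1·√S) = 0.029 × 108 / (√0.01099) = 29.88.
Trying y = 3.27 m: A R^(2/3) = 42.48 — over.
Trying y = 2.8 m: A R^(2/3) = 29.8 — ≈ 29.88.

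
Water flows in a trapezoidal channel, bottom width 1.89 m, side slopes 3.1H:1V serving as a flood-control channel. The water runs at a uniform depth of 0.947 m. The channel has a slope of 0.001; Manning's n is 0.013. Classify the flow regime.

With bottom width b = 1.89 m and side slope z = 3.1: A = (b + zy)y = (1.89 + 3.1×0.947)×0.947 = 4.57 m²; P = b + 2y√(1+z²) = 1.89 + 2×0.947×3.257 = 8.059 m.
Hydraulic radius R = A/P = 4.57/8.059 = 0.567 m.
V = (1/n) R^(2/3) √S = (1/0.013) × 0.567^(2/3) × √0.001 = 1.666 m/s. Hydraulic depth D_h = A/T = 4.57/7.761 = 0.5888 m.
Froude number Fr = V/√(g·D_h) = 1.666/√(9.81×0.5888) = 0.693, which is less than 1, so the flow is subcritical.

subcritical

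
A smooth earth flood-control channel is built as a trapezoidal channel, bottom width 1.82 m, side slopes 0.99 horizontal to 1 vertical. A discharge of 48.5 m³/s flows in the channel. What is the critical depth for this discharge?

y_c = 2.67 m

At critical depth, Q² T / (g A³) = 1, i.e. A³/T = Q²/g = 48.5²/9.81 = 239.8.
Try y = 3.09 m: A³/T = 431.7 — over.
Try y = 2.27 m: A³/T = 124.6 — short.
Try y = 2.67 m: A³/T = 238.1 — matches.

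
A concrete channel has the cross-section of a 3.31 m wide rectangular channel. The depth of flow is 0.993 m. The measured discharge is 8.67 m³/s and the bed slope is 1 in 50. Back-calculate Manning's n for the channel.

Flow area A = b·y = 3.31 × 0.993 = 3.287 m². Wetted perimeter P = b + 2y = 3.31 + 2×0.993 = 5.296 m.
Hydraulic radius R = A/P = 3.287/5.296 = 0.6206 m.
Rearranging Manning's equation: n = (1/Q) A R^(2/3) S^(1/2) = (1/8.67) × 3.287 × 0.6206^(2/3) × √0.02 = 0.039.

n = 0.039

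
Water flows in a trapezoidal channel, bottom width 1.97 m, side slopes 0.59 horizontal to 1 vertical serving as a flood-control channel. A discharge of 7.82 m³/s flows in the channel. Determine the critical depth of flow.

y_c = 1.05 m

At critical depth, Q² T / (g A³) = 1, i.e. A³/T = Q²/g = 7.82²/9.81 = 6.234.
At y = 1.16 m: A³/T = 8.743 — too large.
At y = 0.815 m: A³/T = 2.718 — too small.
At y = 1.05 m: A³/T = 6.264 — ≈ 6.234.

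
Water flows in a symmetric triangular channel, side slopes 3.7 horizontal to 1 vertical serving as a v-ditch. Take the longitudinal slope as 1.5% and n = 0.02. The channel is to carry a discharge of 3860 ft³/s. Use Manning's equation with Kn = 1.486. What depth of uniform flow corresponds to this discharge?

y_n = 7.1 ft

Manning's equation rearranged: A R^(2/3) = nQ / (1.486·√S) = 0.02 × 3860 / (1.486 × √0.015) = 424.2.
Trying y = 5.52 ft: A R^(2/3) = 216.7 — low.
Trying y = 8.93 ft: A R^(2/3) = 781.5 — high.
Trying y = 7.1 ft: A R^(2/3) = 424 — ≈ 424.2.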